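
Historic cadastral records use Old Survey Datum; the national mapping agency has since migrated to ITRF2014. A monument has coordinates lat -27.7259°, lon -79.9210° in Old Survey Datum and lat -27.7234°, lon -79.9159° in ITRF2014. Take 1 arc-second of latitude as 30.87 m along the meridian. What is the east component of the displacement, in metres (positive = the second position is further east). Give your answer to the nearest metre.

Δφ = -27.7234° − -27.7259° = +0.0025°; Δλ = -79.9159° − -79.9210° = +0.0051°.
1° of latitude = 3600 × 30.87 = 111132 m.
ΔN = Δφ × 111132 = 277.8 m; ΔE = Δλ × 111132 × cos(-27.7259°) = +0.0051 × 111132 × 0.885183 = 501.7 m.

ΔE = 502 m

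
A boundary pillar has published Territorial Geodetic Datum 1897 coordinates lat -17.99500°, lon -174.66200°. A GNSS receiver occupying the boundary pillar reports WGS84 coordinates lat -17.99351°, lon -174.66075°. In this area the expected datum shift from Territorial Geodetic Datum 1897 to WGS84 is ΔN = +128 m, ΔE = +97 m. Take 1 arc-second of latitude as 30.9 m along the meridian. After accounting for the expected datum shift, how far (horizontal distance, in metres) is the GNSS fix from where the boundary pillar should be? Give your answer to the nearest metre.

Observed coordinate differences: Δφ = +0.00149°, Δλ = +0.00125°.
Converting to metres (1° lat = 111240 m, cos φ = 0.951083): observed ΔN = 165.7 m, observed ΔE = 132.2 m.
Subtracting the expected shift leaves a residual of 165.7 − (128) = 37.7 m north and 132.2 − (97) = 35.2 m east.
Residual distance = √(37.7² + 35.2²) = 51.6 m.

52 m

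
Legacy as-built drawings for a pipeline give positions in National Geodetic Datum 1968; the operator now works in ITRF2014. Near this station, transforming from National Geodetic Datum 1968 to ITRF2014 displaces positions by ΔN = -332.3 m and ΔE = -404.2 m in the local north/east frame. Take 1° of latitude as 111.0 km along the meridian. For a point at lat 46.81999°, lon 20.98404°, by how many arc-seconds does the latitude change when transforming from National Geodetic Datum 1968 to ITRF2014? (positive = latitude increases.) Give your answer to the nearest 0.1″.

Δφ = -10.8″

1° of latitude = 111.0 km, so Δφ = -332.3 / 111000 = -0.0029937° = -10.777″.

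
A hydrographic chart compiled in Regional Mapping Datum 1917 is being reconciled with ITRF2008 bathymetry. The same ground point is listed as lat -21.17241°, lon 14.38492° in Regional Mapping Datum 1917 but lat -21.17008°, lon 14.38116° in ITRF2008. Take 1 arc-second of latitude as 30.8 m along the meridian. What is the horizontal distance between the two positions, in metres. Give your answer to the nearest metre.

467 m

Δφ = -21.17008° − -21.17241° = +0.00233°; Δλ = 14.38116° − 14.38492° = -0.00376°.
1° of latitude = 3600 × 30.80 = 110880 m.
ΔN = Δφ × 110880 = 258.4 m; ΔE = Δλ × 110880 × cos(-21.17241°) = -0.00376 × 110880 × 0.932498 = -388.8 m.
Distance = √(ΔE² + ΔN²) = √((-388.8)² + 258.4²) = 466.8 m.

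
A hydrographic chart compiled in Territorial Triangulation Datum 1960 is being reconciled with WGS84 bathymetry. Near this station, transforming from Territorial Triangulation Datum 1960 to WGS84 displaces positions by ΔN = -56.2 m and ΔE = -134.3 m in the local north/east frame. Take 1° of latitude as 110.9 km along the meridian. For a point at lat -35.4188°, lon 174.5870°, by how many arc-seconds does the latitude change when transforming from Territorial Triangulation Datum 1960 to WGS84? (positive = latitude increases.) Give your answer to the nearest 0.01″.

Δφ = -1.82″

1° of latitude = 110.9 km, so Δφ = -56.2 / 110900 = -0.0005068° = -1.824″.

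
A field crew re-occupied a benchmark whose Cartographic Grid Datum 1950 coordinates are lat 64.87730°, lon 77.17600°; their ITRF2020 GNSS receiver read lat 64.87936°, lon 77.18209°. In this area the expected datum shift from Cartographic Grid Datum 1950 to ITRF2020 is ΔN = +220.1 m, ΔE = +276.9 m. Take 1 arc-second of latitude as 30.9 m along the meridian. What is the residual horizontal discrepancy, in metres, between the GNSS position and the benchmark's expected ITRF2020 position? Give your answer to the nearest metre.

14 m

Observed coordinate differences: Δφ = +0.00206°, Δλ = +0.00609°.
Converting to metres (1° lat = 111240 m, cos φ = 0.424558): observed ΔN = 229.2 m, observed ΔE = 287.6 m.
Subtracting the expected shift leaves a residual of 229.2 − (220.1) = 9.1 m north and 287.6 − (276.9) = 10.7 m east.
Residual distance = √(9.1² + 10.7²) = 14.0 m.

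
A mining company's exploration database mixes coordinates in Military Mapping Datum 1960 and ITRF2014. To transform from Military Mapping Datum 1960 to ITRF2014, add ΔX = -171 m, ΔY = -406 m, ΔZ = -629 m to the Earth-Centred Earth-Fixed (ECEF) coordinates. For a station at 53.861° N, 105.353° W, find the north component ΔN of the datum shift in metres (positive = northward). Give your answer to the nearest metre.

The local north axis is (−sin φ cos λ, −sin φ sin λ, cos φ), giving ΔN = -36.563 − 316.180 − 370.950 = -723.69 m.

ΔN = -724 m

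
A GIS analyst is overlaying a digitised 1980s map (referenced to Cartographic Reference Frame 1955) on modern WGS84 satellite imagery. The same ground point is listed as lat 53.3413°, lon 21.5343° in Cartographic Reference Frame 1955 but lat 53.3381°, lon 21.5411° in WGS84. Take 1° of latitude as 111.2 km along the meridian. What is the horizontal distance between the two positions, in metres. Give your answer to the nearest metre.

575 m

Δφ = 53.3381° − 53.3413° = -0.0032°; Δλ = 21.5411° − 21.5343° = +0.0068°.
ΔN = Δφ × 111200 = -355.8 m; ΔE = Δλ × 111200 × cos(53.3413°) = +0.0068 × 111200 × 0.597047 = 451.5 m.
Distance = √(ΔE² + ΔN²) = √(451.5² + (-355.8)²) = 574.8 m.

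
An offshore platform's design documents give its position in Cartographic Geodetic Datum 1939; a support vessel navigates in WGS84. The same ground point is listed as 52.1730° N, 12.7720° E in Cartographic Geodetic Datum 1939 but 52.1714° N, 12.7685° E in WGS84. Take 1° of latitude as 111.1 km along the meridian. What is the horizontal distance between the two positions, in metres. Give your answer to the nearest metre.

Δφ = 52.1714° − 52.1730° = -0.0016°; Δλ = 12.7685° − 12.7720° = -0.0035°.
ΔN = Δφ × 111100 = -177.8 m; ΔE = Δλ × 111100 × cos(52.1730°) = -0.0035 × 111100 × 0.613279 = -238.5 m.
Distance = √(ΔE² + ΔN²) = √((-238.5)² + (-177.8)²) = 297.4 m.

297 m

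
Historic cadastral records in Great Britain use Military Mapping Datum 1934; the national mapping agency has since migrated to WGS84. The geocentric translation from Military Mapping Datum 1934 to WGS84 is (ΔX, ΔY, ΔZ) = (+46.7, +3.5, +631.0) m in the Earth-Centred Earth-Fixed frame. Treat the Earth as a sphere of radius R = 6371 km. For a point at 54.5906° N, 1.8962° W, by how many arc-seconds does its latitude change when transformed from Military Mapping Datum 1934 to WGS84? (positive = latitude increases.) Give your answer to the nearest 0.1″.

Δφ = 10.6″

sin φ = 0.815033, cos φ = 0.579415, sin λ = -0.033089, cos λ = 0.999452.
North component: ΔN = −sin φ cos λ·ΔX − sin φ sin λ·ΔY + cos φ·ΔZ = −(0.815033)(0.999452)(46.7) − (0.815033)(-0.033089)(3.5) + (0.579415)(631.0) = 327.66 m.
1° of latitude spans πR/180 = 111195 m, so Δφ = 327.66 / 111195 × 3600 = 10.608″.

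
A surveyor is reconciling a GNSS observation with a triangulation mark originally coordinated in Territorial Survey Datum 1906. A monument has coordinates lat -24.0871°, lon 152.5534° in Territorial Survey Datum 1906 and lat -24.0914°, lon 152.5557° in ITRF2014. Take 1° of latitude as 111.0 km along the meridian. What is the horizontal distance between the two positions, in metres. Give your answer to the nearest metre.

Δφ = -24.0914° − -24.0871° = -0.0043°; Δλ = 152.5557° − 152.5534° = +0.0023°.
ΔN = Δφ × 111000 = -477.3 m; ΔE = Δλ × 111000 × cos(-24.0871°) = +0.0023 × 111000 × 0.912926 = 233.1 m.
Distance = √(ΔE² + ΔN²) = √(233.1² + (-477.3)²) = 531.2 m.

531 m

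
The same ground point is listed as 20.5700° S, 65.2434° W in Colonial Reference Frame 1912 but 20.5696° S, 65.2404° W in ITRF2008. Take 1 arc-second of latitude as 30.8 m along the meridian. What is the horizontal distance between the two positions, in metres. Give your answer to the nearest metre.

Δφ = -20.5696° − -20.5700° = +0.0004°; Δλ = -65.2404° − -65.2434° = +0.0030°.
1° of latitude = 3600 × 30.80 = 110880 m.
ΔN = Δφ × 110880 = 44.4 m; ΔE = Δλ × 110880 × cos(-20.5700°) = +0.0030 × 110880 × 0.936244 = 311.4 m.
Distance = √(ΔE² + ΔN²) = √(311.4² + 44.4²) = 314.6 m.

315 m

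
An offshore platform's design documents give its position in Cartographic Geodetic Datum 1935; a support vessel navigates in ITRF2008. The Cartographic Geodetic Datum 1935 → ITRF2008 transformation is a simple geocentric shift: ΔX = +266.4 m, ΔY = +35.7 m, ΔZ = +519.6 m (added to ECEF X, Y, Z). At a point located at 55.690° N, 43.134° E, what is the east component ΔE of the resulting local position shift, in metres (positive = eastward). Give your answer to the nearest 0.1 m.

At φ = 55.690°, λ = 43.134°: sin φ = 0.826000, cos φ = 0.563670, sin λ = 0.683707, cos λ = 0.729757.
ΔE = −sin λ·ΔX + cos λ·ΔY = −(0.683707)·(266.4) + (0.729757)·(35.7) = -156.09 m.

ΔE = -156.1 m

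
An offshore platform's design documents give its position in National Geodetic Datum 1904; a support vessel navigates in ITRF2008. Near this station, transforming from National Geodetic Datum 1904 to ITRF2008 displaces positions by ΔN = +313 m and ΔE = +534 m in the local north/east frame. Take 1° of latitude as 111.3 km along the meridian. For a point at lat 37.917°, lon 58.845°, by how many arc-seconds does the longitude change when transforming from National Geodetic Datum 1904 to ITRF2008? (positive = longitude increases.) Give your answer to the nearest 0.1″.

Δλ = 21.9″

At latitude 37.917°, cos φ = 0.788902.
1° of longitude at this latitude = 111.3 × cos φ = 87.80 km, so Δλ = 534.0 / 87804.8 = 0.0060817° = 21.894″.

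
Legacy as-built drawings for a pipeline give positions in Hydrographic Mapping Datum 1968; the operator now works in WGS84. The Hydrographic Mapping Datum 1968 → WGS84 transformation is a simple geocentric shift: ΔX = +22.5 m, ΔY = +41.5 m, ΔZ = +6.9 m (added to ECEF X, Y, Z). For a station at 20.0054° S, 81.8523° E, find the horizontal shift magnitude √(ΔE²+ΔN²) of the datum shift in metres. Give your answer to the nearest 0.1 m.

The local east axis at (φ, λ) is (−sin λ, cos λ, 0), so ΔE = −sin(81.8523°)·22.5 + cos(81.8523°)·41.5 = -16.39 m.
The local north axis is (−sin φ cos λ, −sin φ sin λ, cos φ), giving ΔN = 1.091 + 14.054 + 6.484 = 21.63 m.
Horizontal magnitude = √(ΔE² + ΔN²) = √((-16.39)² + 21.63²) = 27.14 m.

27.1 m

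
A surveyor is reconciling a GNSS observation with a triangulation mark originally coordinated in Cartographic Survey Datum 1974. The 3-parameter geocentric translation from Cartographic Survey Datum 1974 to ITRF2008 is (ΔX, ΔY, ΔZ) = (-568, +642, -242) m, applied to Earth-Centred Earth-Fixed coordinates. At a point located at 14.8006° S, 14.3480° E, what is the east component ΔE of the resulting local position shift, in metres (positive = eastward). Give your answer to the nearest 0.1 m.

ΔE = 762.7 m

The local east axis at (φ, λ) is (−sin λ, cos λ, 0), so ΔE = −sin(14.3480°)·(-568) + cos(14.3480°)·642 = 762.73 m.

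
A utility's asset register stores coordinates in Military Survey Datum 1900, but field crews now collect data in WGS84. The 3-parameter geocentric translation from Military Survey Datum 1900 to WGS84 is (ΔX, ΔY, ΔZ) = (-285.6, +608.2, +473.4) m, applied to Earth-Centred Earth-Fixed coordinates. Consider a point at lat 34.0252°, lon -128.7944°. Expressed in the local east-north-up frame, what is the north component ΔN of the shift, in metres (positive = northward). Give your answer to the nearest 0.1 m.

At φ = 34.0252°, λ = -128.7944°: sin φ = 0.559557, cos φ = 0.828792, sin λ = -0.779399, cos λ = -0.626528.
ΔN = −sin φ cos λ·ΔX − sin φ sin λ·ΔY + cos φ·ΔZ = −(0.559557)(-0.626528)(-285.6) − (0.559557)(-0.779399)(608.2) + (0.828792)(473.4) = 557.47 m.

ΔN = 557.5 m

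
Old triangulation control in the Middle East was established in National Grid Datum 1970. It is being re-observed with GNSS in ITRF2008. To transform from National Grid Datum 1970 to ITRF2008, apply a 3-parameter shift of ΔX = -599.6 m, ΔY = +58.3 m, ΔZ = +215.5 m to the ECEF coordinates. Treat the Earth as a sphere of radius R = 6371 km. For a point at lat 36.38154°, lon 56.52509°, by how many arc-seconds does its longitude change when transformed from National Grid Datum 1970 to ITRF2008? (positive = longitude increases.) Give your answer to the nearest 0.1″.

sin φ = 0.593160, cos φ = 0.805085, sin λ = 0.834127, cos λ = 0.551572.
East component: ΔE = −sin λ·ΔX + cos λ·ΔY = −(0.834127)(-599.6) + (0.551572)(58.3) = 532.30 m.
1° of latitude spans πR/180 = 111195 m; at latitude φ, 1° of longitude spans that × cos φ = 89521.4 m, so Δλ = 532.30 / 89521.4 × 3600 = 21.406″.

Δλ = 21.4″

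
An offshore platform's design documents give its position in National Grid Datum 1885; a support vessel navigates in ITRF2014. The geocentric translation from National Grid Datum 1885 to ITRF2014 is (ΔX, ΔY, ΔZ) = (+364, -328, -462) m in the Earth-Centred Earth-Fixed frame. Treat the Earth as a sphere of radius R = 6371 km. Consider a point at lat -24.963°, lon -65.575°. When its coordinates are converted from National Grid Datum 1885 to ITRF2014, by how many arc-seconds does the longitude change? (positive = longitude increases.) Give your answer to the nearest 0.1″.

sin φ = -0.422033, cos φ = 0.906581, sin λ = -0.910503, cos λ = 0.413502.
East component: ΔE = −sin λ·ΔX + cos λ·ΔY = −(-0.910503)(364) + (0.413502)(-328) = 195.79 m.
1° of latitude spans πR/180 = 111195 m; at latitude φ, 1° of longitude spans that × cos φ = 100807.2 m, so Δλ = 195.79 / 100807.2 × 3600 = 6.992″.

Δλ = 7.0″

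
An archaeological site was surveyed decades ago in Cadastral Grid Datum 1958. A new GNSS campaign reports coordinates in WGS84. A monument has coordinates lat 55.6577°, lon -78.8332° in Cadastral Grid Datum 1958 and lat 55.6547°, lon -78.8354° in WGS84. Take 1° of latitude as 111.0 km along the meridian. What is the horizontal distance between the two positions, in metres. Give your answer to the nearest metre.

360 m

Δφ = 55.6547° − 55.6577° = -0.0030°; Δλ = -78.8354° − -78.8332° = -0.0022°.
ΔN = Δφ × 111000 = -333.0 m; ΔE = Δλ × 111000 × cos(55.6577°) = -0.0022 × 111000 × 0.564136 = -137.8 m.
Distance = √(ΔE² + ΔN²) = √((-137.8)² + (-333.0)²) = 360.4 m.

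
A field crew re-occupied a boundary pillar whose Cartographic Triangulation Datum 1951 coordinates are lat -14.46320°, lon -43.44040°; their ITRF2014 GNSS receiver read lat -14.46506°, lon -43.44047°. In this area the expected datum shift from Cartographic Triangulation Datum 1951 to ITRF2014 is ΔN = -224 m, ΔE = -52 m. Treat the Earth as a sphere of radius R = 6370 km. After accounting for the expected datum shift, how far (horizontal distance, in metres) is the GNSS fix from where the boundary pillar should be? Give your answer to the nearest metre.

48 m

Observed coordinate differences: Δφ = -0.00186°, Δλ = -0.00007°.
Converting to metres (1° lat = 111177 m, cos φ = 0.968308): observed ΔN = -206.8 m, observed ΔE = -7.5 m.
Subtracting the expected shift leaves a residual of -206.8 − (-224) = 17.2 m north and -7.5 − (-52) = 44.5 m east.
Residual distance = √(17.2² + 44.5²) = 47.7 m.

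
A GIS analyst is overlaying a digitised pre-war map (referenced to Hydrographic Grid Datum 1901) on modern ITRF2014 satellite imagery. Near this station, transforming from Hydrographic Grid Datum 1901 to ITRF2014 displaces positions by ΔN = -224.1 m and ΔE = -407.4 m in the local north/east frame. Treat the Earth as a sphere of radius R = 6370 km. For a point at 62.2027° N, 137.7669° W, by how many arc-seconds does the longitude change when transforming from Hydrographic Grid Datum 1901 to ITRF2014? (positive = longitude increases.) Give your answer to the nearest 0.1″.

At latitude 62.2027°, cos φ = 0.466345.
One radian of longitude at latitude φ spans R cos φ, so Δλ = ΔE / (R cos φ) = -407.4 / (6370000 × 0.466345) = -1.3714e-04 rad = -28.288″.

Δλ = -28.3″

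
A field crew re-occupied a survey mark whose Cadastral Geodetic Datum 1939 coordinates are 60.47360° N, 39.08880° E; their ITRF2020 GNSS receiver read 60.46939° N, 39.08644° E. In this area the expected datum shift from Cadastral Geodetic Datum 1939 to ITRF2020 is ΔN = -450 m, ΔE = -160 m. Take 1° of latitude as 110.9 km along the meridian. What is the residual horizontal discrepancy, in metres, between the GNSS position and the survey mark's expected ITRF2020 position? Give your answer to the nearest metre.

Observed coordinate differences: Δφ = -0.00421°, Δλ = -0.00236°.
Converting to metres (1° lat = 110900 m, cos φ = 0.492825): observed ΔN = -466.9 m, observed ΔE = -129.0 m.
Subtracting the expected shift leaves a residual of -466.9 − (-450) = -16.9 m north and -129.0 − (-160) = 31.0 m east.
Residual distance = √((-16.9)² + 31.0²) = 35.3 m.

35 m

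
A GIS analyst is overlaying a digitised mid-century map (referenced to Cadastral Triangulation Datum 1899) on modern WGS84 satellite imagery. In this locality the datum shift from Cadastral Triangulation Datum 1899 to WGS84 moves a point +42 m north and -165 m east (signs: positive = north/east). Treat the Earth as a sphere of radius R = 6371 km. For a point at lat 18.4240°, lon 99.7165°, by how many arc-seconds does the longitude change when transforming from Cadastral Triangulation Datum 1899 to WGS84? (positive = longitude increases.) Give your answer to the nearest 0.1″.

At latitude 18.4240°, cos φ = 0.948744.
One radian of longitude at latitude φ spans R cos φ, so Δλ = ΔE / (R cos φ) = -165.0 / (6371000 × 0.948744) = -2.7298e-05 rad = -5.631″.

Δλ = -5.6″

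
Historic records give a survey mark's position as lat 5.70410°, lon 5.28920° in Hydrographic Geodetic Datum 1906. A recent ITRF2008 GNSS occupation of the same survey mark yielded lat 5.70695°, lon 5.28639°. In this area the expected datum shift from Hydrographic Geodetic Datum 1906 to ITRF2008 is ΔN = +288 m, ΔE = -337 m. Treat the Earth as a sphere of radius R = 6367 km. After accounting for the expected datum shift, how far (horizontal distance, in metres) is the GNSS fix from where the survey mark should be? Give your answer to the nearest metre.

Observed coordinate differences: Δφ = +0.00285°, Δλ = -0.00281°.
Converting to metres (1° lat = 111125 m, cos φ = 0.995048): observed ΔN = 316.7 m, observed ΔE = -310.7 m.
Subtracting the expected shift leaves a residual of 316.7 − (288) = 28.7 m north and -310.7 − (-337) = 26.3 m east.
Residual distance = √(28.7² + 26.3²) = 38.9 m.

39 m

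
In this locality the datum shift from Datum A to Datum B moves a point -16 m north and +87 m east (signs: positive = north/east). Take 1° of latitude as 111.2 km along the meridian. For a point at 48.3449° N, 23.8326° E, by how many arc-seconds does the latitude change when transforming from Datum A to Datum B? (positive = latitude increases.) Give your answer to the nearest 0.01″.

Δφ = -0.52″

1° of latitude = 111.2 km, so Δφ = -16.0 / 111200 = -0.0001439° = -0.518″.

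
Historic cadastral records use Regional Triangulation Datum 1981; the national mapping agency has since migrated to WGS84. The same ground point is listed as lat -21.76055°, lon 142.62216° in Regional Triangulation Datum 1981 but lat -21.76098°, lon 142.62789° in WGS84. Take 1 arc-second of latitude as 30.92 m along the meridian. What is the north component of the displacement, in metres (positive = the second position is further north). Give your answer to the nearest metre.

Δφ = -21.76098° − -21.76055° = -0.00043°; Δλ = 142.62789° − 142.62216° = +0.00573°.
1° of latitude = 3600 × 30.92 = 111312 m.
ΔN = Δφ × 111312 = -47.9 m; ΔE = Δλ × 111312 × cos(-21.76055°) = +0.00573 × 111312 × 0.928741 = 592.4 m.

ΔN = -48 m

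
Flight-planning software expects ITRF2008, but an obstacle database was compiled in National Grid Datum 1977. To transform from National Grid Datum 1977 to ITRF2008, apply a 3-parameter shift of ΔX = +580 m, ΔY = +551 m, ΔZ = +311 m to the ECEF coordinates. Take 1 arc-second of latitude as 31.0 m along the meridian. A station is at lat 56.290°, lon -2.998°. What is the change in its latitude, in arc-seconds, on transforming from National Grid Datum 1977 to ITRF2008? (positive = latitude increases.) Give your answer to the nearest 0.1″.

sin φ = 0.831857, cos φ = 0.554990, sin λ = -0.052301, cos λ = 0.998631.
North component: ΔN = −sin φ cos λ·ΔX − sin φ sin λ·ΔY + cos φ·ΔZ = −(0.831857)(0.998631)(580) − (0.831857)(-0.052301)(551) + (0.554990)(311) = -285.24 m.
1° of latitude spans 3600 × 31.00 = 111600 m, so Δφ = -285.24 / 111600 × 3600 = -9.201″.

Δφ = -9.2″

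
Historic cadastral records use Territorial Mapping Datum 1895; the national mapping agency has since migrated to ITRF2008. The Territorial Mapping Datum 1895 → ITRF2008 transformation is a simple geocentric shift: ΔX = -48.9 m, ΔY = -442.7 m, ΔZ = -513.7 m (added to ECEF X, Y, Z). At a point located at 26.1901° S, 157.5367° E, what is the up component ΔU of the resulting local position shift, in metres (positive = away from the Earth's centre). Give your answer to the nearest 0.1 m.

ΔU = 115.5 m

The local up (radial) axis is (cos φ cos λ, cos φ sin λ, sin φ), giving ΔU = 40.550 − 151.786 + 226.722 = 115.49 m.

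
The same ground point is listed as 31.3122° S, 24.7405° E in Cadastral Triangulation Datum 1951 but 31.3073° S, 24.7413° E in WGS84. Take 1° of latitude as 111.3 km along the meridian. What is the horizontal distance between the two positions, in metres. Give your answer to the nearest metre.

Δφ = -31.3073° − -31.3122° = +0.0049°; Δλ = 24.7413° − 24.7405° = +0.0008°.
ΔN = Δφ × 111300 = 545.4 m; ΔE = Δλ × 111300 × cos(-31.3122°) = +0.0008 × 111300 × 0.854348 = 76.1 m.
Distance = √(ΔE² + ΔN²) = √(76.1² + 545.4²) = 550.6 m.

551 m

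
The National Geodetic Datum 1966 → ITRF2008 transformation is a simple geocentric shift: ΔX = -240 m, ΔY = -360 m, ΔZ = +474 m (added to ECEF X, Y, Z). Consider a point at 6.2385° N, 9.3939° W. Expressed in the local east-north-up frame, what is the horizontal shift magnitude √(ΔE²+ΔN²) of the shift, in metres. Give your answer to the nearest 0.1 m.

The local east axis at (φ, λ) is (−sin λ, cos λ, 0), so ΔE = −sin(-9.3939°)·(-240) + cos(-9.3939°)·(-360) = -394.35 m.
The local north axis is (−sin φ cos λ, −sin φ sin λ, cos φ), giving ΔN = 25.730 − 6.385 + 471.193 = 490.54 m.
Horizontal magnitude = √(ΔE² + ΔN²) = √((-394.35)² + 490.54²) = 629.39 m.

629.4 m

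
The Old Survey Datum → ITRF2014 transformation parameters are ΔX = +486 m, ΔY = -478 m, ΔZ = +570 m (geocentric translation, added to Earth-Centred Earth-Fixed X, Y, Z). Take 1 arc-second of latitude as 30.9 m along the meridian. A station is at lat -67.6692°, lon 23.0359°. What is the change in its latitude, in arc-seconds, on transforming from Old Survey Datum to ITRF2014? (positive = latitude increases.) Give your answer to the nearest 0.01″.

sin φ = -0.925006, cos φ = 0.379953, sin λ = 0.391308, cos λ = 0.920260.
North component: ΔN = −sin φ cos λ·ΔX − sin φ sin λ·ΔY + cos φ·ΔZ = −(-0.925006)(0.920260)(486) − (-0.925006)(0.391308)(-478) + (0.379953)(570) = 457.26 m.
1° of latitude spans 3600 × 30.90 = 111240 m, so Δφ = 457.26 / 111240 × 3600 = 14.798″.

Δφ = 14.80″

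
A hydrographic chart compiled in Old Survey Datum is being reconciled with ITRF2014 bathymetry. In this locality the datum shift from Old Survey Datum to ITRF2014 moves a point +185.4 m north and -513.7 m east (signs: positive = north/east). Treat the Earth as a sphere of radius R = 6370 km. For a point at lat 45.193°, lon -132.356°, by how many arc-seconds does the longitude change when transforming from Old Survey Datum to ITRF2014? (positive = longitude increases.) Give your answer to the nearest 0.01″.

At latitude 45.193°, cos φ = 0.704721.
One radian of longitude at latitude φ spans R cos φ, so Δλ = ΔE / (R cos φ) = -513.7 / (6370000 × 0.704721) = -1.1443e-04 rad = -23.604″.

Δλ = -23.60″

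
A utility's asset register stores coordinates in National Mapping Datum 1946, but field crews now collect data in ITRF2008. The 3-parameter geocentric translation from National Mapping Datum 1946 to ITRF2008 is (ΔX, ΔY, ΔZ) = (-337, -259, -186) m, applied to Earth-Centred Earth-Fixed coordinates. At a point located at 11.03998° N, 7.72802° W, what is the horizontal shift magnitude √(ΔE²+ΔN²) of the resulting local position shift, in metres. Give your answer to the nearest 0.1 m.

At φ = 11.03998°, λ = -7.72802°: sin φ = 0.191494, cos φ = 0.981494, sin λ = -0.134471, cos λ = 0.990918.
ΔE = −sin λ·ΔX + cos λ·ΔY = −(-0.134471)·(-337) + (0.990918)·(-259) = -301.96 m.
ΔN = −sin φ cos λ·ΔX − sin φ sin λ·ΔY + cos φ·ΔZ = −(0.191494)(0.990918)(-337) − (0.191494)(-0.134471)(-259) + (0.981494)(-186) = -125.28 m.
Horizontal magnitude = √(ΔE² + ΔN²) = √((-301.96)² + (-125.28)²) = 326.92 m.

326.9 m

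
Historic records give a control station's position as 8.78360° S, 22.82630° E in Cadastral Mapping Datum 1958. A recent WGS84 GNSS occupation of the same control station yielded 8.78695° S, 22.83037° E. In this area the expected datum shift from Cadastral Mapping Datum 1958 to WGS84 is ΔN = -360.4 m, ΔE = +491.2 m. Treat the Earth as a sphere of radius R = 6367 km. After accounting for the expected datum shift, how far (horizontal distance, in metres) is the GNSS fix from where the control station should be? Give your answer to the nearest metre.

Observed coordinate differences: Δφ = -0.00335°, Δλ = +0.00407°.
Converting to metres (1° lat = 111125 m, cos φ = 0.988272): observed ΔN = -372.3 m, observed ΔE = 447.0 m.
Subtracting the expected shift leaves a residual of -372.3 − (-360.4) = -11.9 m north and 447.0 − (491.2) = -44.2 m east.
Residual distance = √((-11.9)² + (-44.2)²) = 45.8 m.

46 m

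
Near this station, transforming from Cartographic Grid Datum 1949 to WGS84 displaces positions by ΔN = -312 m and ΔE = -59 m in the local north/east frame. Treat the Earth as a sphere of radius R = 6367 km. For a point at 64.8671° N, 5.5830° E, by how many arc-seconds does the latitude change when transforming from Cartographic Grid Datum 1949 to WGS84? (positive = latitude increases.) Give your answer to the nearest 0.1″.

On a sphere of radius R, 1 rad of latitude = R, so Δφ = ΔN / R = -312.0 / 6367000 = -4.9003e-05 rad = -10.108″.

Δφ = -10.1″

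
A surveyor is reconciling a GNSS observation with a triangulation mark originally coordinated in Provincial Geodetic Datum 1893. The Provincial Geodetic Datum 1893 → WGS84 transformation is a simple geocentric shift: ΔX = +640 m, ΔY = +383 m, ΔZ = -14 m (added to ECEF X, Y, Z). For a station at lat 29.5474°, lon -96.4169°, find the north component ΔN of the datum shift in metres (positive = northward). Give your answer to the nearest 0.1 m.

ΔN = 210.8 m

At φ = 29.5474°, λ = -96.4169°: sin φ = 0.493143, cos φ = 0.869948, sin λ = -0.993735, cos λ = -0.111762.
ΔN = −sin φ cos λ·ΔX − sin φ sin λ·ΔY + cos φ·ΔZ = −(0.493143)(-0.111762)(640) − (0.493143)(-0.993735)(383) + (0.869948)(-14) = 210.78 m.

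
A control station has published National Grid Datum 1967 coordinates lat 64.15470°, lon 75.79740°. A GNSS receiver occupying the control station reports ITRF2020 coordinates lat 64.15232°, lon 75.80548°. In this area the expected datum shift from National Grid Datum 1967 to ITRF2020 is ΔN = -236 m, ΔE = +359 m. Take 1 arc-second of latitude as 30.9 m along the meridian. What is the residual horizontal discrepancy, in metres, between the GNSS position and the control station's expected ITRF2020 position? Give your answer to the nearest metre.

Observed coordinate differences: Δφ = -0.00238°, Δλ = +0.00808°.
Converting to metres (1° lat = 111240 m, cos φ = 0.435943): observed ΔN = -264.8 m, observed ΔE = 391.8 m.
Subtracting the expected shift leaves a residual of -264.8 − (-236) = -28.8 m north and 391.8 − (359) = 32.8 m east.
Residual distance = √((-28.8)² + 32.8²) = 43.6 m.

44 m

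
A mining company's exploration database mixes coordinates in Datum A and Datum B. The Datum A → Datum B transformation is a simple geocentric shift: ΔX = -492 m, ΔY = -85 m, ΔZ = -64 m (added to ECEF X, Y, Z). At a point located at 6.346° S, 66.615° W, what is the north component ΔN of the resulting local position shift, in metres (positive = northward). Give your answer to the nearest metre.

ΔN = -77 m

The local north axis is (−sin φ cos λ, −sin φ sin λ, cos φ), giving ΔN = -21.585 + 8.624 − 63.608 = -76.57 m.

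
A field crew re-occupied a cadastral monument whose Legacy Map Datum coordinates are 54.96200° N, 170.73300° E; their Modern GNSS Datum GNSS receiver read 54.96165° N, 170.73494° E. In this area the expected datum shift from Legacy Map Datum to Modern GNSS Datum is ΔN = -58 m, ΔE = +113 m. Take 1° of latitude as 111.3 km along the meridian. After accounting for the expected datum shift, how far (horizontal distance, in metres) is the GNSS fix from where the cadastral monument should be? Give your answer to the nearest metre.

22 m

Observed coordinate differences: Δφ = -0.00035°, Δλ = +0.00194°.
Converting to metres (1° lat = 111300 m, cos φ = 0.574120): observed ΔN = -39.0 m, observed ΔE = 124.0 m.
Subtracting the expected shift leaves a residual of -39.0 − (-58) = 19.0 m north and 124.0 − (113) = 11.0 m east.
Residual distance = √(19.0² + 11.0²) = 22.0 m.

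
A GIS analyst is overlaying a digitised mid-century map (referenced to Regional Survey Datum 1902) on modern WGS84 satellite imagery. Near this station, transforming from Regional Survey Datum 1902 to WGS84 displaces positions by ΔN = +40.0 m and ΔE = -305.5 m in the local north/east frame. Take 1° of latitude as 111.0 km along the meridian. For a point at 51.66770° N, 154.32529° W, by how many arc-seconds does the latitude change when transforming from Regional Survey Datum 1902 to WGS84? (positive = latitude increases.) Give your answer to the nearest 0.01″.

Δφ = 1.30″

1° of latitude = 111.0 km, so Δφ = 40.0 / 111000 = 0.0003604° = 1.297″.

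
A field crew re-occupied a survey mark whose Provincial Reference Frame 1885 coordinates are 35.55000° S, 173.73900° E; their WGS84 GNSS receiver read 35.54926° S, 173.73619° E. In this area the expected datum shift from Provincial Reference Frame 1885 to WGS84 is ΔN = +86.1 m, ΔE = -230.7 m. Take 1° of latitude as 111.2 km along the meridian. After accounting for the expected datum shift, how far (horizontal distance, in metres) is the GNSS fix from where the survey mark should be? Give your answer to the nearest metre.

Observed coordinate differences: Δφ = +0.00074°, Δλ = -0.00281°.
Converting to metres (1° lat = 111200 m, cos φ = 0.813608): observed ΔN = 82.3 m, observed ΔE = -254.2 m.
Subtracting the expected shift leaves a residual of 82.3 − (86.1) = -3.8 m north and -254.2 − (-230.7) = -23.5 m east.
Residual distance = √((-3.8)² + (-23.5)²) = 23.8 m.

24 m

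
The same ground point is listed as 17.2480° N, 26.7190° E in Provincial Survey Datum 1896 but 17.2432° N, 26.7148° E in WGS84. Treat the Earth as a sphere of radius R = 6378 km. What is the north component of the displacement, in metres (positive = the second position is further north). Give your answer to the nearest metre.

Δφ = 17.2432° − 17.2480° = -0.0048°; Δλ = 26.7148° − 26.7190° = -0.0042°.
1° along a meridian = πR/180 = 111317 m.
ΔN = Δφ × 111317 = -534.3 m; ΔE = Δλ × 111317 × cos(17.2480°) = -0.0042 × 111317 × 0.955030 = -446.5 m.

ΔN = -534 m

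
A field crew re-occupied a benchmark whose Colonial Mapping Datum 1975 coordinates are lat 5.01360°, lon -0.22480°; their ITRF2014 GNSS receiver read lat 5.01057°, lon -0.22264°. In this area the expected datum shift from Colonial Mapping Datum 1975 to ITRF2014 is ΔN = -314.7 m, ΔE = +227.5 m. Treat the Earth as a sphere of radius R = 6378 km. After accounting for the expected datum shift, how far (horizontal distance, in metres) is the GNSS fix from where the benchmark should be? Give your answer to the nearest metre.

Observed coordinate differences: Δφ = -0.00303°, Δλ = +0.00216°.
Converting to metres (1° lat = 111317 m, cos φ = 0.996174): observed ΔN = -337.3 m, observed ΔE = 239.5 m.
Subtracting the expected shift leaves a residual of -337.3 − (-314.7) = -22.6 m north and 239.5 − (227.5) = 12.0 m east.
Residual distance = √((-22.6)² + 12.0²) = 25.6 m.

26 m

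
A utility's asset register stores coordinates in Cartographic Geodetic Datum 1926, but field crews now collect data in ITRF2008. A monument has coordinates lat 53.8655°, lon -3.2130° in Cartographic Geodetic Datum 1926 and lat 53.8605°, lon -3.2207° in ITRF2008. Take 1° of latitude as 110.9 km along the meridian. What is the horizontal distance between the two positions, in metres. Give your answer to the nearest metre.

Δφ = 53.8605° − 53.8655° = -0.0050°; Δλ = -3.2207° − -3.2130° = -0.0077°.
ΔN = Δφ × 110900 = -554.5 m; ΔE = Δλ × 110900 × cos(53.8655°) = -0.0077 × 110900 × 0.589683 = -503.5 m.
Distance = √(ΔE² + ΔN²) = √((-503.5)² + (-554.5)²) = 749.0 m.

749 m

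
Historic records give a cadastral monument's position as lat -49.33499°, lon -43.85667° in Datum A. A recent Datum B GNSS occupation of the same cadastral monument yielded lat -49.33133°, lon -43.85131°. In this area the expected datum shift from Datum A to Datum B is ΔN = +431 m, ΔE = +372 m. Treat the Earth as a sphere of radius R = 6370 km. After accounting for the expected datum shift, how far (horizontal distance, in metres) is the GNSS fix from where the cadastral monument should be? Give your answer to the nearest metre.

Observed coordinate differences: Δφ = +0.00366°, Δλ = +0.00536°.
Converting to metres (1° lat = 111177 m, cos φ = 0.651635): observed ΔN = 406.9 m, observed ΔE = 388.3 m.
Subtracting the expected shift leaves a residual of 406.9 − (431) = -24.1 m north and 388.3 − (372) = 16.3 m east.
Residual distance = √((-24.1)² + 16.3²) = 29.1 m.

29 m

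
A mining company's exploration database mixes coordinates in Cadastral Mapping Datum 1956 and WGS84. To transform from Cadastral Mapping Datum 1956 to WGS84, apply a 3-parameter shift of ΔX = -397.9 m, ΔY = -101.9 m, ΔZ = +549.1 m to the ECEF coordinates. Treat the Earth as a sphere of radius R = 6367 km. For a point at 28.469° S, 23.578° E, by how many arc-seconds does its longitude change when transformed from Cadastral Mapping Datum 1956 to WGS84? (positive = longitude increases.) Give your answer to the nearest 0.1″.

Δλ = 2.4″

sin φ = -0.476683, cos φ = 0.879075, sin λ = 0.399997, cos λ = 0.916516.
East component: ΔE = −sin λ·ΔX + cos λ·ΔY = −(0.399997)(-397.9) + (0.916516)(-101.9) = 65.77 m.
1° of latitude spans πR/180 = 111125 m; at latitude φ, 1° of longitude spans that × cos φ = 97687.3 m, so Δλ = 65.77 / 97687.3 × 3600 = 2.424″.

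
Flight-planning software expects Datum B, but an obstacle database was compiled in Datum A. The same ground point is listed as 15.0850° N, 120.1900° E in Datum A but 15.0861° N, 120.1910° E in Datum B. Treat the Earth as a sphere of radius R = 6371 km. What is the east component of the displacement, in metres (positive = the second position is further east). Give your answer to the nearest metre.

ΔE = 107 m

Δφ = 15.0861° − 15.0850° = +0.0011°; Δλ = 120.1910° − 120.1900° = +0.0010°.
1° along a meridian = πR/180 = 111195 m.
ΔN = Δφ × 111195 = 122.3 m; ΔE = Δλ × 111195 × cos(15.0850°) = +0.0010 × 111195 × 0.965541 = 107.4 m.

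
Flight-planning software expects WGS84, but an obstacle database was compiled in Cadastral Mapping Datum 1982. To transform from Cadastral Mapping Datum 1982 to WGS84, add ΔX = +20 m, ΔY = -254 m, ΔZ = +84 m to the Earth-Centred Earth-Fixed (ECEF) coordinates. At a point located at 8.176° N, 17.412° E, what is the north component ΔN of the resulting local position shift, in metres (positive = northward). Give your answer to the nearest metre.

The local north axis is (−sin φ cos λ, −sin φ sin λ, cos φ), giving ΔN = -2.714 + 10.809 + 83.146 = 91.24 m.

ΔN = 91 m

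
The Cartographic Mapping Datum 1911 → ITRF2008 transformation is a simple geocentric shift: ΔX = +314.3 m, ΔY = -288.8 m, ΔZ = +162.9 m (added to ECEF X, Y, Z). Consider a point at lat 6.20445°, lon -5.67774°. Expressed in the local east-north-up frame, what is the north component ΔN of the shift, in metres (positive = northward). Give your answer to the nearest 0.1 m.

At φ = 6.20445°, λ = -5.67774°: sin φ = 0.108077, cos φ = 0.994143, sin λ = -0.098933, cos λ = 0.995094.
ΔN = −sin φ cos λ·ΔX − sin φ sin λ·ΔY + cos φ·ΔZ = −(0.108077)(0.995094)(314.3) − (0.108077)(-0.098933)(-288.8) + (0.994143)(162.9) = 125.06 m.

ΔN = 125.1 m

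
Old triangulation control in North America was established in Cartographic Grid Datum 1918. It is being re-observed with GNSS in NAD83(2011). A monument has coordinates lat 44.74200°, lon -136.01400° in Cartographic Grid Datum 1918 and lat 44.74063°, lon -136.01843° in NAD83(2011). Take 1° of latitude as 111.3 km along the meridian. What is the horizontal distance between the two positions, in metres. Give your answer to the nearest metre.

382 m

Δφ = 44.74063° − 44.74200° = -0.00137°; Δλ = -136.01843° − -136.01400° = -0.00443°.
ΔN = Δφ × 111300 = -152.5 m; ΔE = Δλ × 111300 × cos(44.74200°) = -0.00443 × 111300 × 0.710284 = -350.2 m.
Distance = √(ΔE² + ΔN²) = √((-350.2)² + (-152.5)²) = 382.0 m.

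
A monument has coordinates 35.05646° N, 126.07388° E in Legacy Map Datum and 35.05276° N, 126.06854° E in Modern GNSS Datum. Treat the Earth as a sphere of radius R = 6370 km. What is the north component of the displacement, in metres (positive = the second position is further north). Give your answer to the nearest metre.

ΔN = -411 m

Δφ = 35.05276° − 35.05646° = -0.00370°; Δλ = 126.06854° − 126.07388° = -0.00534°.
1° along a meridian = πR/180 = 111177 m.
ΔN = Δφ × 111177 = -411.4 m; ΔE = Δλ × 111177 × cos(35.05646°) = -0.00534 × 111177 × 0.818586 = -486.0 m.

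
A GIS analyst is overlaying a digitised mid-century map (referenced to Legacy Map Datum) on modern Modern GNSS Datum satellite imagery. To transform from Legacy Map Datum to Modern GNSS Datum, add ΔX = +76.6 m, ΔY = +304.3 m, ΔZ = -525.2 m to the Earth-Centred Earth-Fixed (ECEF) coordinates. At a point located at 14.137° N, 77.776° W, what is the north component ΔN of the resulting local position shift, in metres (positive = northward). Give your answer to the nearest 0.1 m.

ΔN = -440.6 m

The local north axis is (−sin φ cos λ, −sin φ sin λ, cos φ), giving ΔN = -3.961 + 72.638 − 509.294 = -440.62 m.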